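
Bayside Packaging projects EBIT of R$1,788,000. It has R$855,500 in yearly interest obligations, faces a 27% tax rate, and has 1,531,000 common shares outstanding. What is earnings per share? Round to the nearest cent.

Interest = R$855,500.00, so EBT = R$1,788,000 − R$855,500.00 = R$932,500.00.
After tax at 27%: net income = R$932,500.00 × 0.73 = R$680,725.00.
Per share: R$680,725.00 / 1,531,000 shares = R$0.44.

R$0.44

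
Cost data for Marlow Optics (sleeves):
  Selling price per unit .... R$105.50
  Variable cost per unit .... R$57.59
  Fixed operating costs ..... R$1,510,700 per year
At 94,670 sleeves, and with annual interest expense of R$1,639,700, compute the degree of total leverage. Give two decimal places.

Contribution at this volume is 94,670 × R$47.91 = R$4,535,639.70.
Operating income = contribution − fixed costs = R$4,535,639.70 − R$1,510,700 = R$3,024,939.70. Interest = R$1,639,700.00.
DOL = R$4,535,639.70 ÷ R$3,024,939.70 = 1.4994; DFL = R$3,024,939.70 ÷ R$1,385,239.70 = 2.1837.
Combined leverage = 1.4994 × 2.1837 = 3.2742.

3.27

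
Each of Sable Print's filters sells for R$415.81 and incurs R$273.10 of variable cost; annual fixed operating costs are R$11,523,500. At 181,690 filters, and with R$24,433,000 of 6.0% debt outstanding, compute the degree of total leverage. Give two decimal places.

2.00

Total contribution margin = 181,690 × R$142.71 = R$25,928,979.90.
Subtracting fixed costs: EBIT = R$25,928,979.90 − R$11,523,500 = R$14,405,479.90. Interest = R$1,465,980.00.
DOL = R$25,928,979.90 ÷ R$14,405,479.90 = 1.7999; DFL = R$14,405,479.90 ÷ R$12,939,499.90 = 1.1133.
DCL = DOL × DFL = 1.7999 × 1.1133 = 2.0038.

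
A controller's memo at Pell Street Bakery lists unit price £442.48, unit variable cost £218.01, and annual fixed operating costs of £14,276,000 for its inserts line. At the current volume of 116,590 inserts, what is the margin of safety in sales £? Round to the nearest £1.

Contribution margin per unit = £442.48 − £218.01 = £224.47. Break-even units = £14,276,000 ÷ £224.47 = 63,598.70; break-even revenue = 63,598.70 × £442.48 = £28,141,152.40.
Actual sales revenue = 116,590 × £442.48 = £51,588,743.20.
Margin of safety = £51,588,743.20 − £28,141,152.40 = £23,447,591.

£23,447,591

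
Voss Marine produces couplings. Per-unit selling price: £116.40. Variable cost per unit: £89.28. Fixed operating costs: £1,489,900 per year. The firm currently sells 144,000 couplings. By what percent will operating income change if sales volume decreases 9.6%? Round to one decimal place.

-15.5%

Total contribution margin = 144,000 × £27.12 = £3,905,280.00.
Subtracting fixed costs: EBIT = £3,905,280.00 − £1,489,900 = £2,415,380.00.
Degree of operating leverage = £3,905,280.00 / £2,415,380.00 = 1.6168.
%ΔEBIT = DOL × %ΔSales = 1.6168 × -9.6% = -15.5%.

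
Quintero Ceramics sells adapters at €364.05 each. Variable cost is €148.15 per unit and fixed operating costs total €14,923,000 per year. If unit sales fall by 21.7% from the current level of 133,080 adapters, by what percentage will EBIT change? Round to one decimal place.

-45.2%

Contribution at this volume is 133,080 × €215.90 = €28,731,972.00.
EBIT = €28,731,972.00 − €14,923,000 = €13,808,972.00.
DOL = contribution ÷ EBIT = €28,731,972.00 ÷ €13,808,972.00 = 2.0807.
%ΔEBIT = DOL × %ΔSales = 2.0807 × -21.7% = -45.2%.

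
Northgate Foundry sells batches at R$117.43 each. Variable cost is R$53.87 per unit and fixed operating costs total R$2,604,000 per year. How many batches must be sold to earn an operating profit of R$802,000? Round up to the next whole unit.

53,588 batches

Unit CM = price − variable cost = R$117.43 − R$53.87 = R$63.56.
Need Q such that Q × R$63.56 − R$2,604,000 = R$802,000, i.e. Q = R$3,406,000 / R$63.56 = 53,587.16 → 53,588.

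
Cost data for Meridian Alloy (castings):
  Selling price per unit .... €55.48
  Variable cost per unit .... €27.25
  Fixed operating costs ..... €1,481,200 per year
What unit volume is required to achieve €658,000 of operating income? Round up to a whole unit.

75,778 castings

Unit CM = price − variable cost = €55.48 − €27.25 = €28.23.
Units = (FC + target) / CM = (€1,481,200 + €658,000) / €28.23 = 75,777.54, so 75,778 castings.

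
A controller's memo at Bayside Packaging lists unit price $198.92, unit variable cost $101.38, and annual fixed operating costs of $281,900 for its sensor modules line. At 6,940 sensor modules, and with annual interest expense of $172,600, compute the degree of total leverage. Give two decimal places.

3.04

Total contribution margin = 6,940 × $97.54 = $676,927.60.
EBIT = $676,927.60 − $281,900 = $395,027.60. Interest = $172,600.00, so EBIT − I = $222,427.60.
Degree of total leverage = total CM / (EBIT − interest) = $676,927.60 / $222,427.60 = 3.0434.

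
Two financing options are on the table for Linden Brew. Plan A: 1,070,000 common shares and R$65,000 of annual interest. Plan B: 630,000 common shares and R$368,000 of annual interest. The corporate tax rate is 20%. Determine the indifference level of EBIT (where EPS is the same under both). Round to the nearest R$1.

Set EPS_A = EPS_B: (EBIT − R$65,000)(1 − 0.20) ÷ 1,070,000 = (EBIT − R$368,000)(1 − 0.20) ÷ 630,000.
The (1 − t) factor cancels: (EBIT − 65,000) × 630,000 = (EBIT − 368,000) × 1,070,000.
EBIT × (1,070,000 − 630,000) = 368,000 × 1,070,000 − 65,000 × 630,000 = 352,810,000,000, so EBIT = 352,810,000,000 ÷ 440,000 = 801,840.91.

R$801,841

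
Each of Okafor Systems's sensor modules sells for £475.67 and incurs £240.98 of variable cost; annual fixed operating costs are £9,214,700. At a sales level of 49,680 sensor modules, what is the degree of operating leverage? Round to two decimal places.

4.77

Total contribution margin = 49,680 × £234.69 = £11,659,399.20.
Subtracting fixed costs: EBIT = £11,659,399.20 − £9,214,700 = £2,444,699.20.
DOL = contribution ÷ EBIT = £11,659,399.20 ÷ £2,444,699.20 = 4.7693.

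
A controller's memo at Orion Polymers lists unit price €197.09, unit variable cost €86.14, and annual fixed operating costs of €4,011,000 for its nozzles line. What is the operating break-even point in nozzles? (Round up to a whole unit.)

Unit CM = price − variable cost = €197.09 − €86.14 = €110.95.
Units to break even: €4,011,000 ÷ €110.95 = 36,151.42, rounded up to 36,152.

36,152 nozzles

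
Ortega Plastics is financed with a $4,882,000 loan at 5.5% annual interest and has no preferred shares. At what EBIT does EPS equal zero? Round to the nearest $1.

Annual interest = 5.5% × $4,882,000 = $268,510.00.
Without preferred stock the financial break-even is simply EBIT = interest = $268,510.00.

$268,510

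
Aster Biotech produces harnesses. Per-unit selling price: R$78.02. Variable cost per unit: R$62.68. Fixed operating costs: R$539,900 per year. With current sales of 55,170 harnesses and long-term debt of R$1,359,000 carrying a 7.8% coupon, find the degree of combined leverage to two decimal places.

Contribution at this volume is 55,170 × R$15.34 = R$846,307.80.
Operating income = contribution − fixed costs = R$846,307.80 − R$539,900 = R$306,407.80. Interest = R$106,002.00.
DOL = R$846,307.80 ÷ R$306,407.80 = 2.7620; DFL = R$306,407.80 ÷ R$200,405.80 = 1.5289.
Combined leverage = 2.7620 × 1.5289 = 4.2228.

4.22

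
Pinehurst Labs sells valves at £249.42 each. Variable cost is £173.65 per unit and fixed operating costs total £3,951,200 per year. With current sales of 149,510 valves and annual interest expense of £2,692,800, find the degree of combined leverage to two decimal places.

2.42

Contribution at this volume is 149,510 × £75.77 = £11,328,372.70.
Subtracting fixed costs: EBIT = £11,328,372.70 − £3,951,200 = £7,377,172.70. Interest = £2,692,800.00, so EBIT − I = £4,684,372.70.
DCL = contribution ÷ (EBIT − I) = £11,328,372.70 ÷ £4,684,372.70 = 2.4183.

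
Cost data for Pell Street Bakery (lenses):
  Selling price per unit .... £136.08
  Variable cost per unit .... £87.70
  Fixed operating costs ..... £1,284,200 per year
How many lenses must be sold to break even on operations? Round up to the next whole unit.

26,545 lenses

Contribution margin per unit = £136.08 − £87.70 = £48.38.
Break-even volume = fixed costs ÷ CM per unit = £1,284,200 ÷ £48.38 = 26,544.03, so 26,545 lenses.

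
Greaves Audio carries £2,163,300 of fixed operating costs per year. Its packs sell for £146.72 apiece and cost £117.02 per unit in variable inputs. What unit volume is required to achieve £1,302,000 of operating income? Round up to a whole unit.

Unit CM = price − variable cost = £146.72 − £117.02 = £29.70.
Required volume = (fixed costs + target profit) ÷ CM = (£2,163,300 + £1,302,000) ÷ £29.70 = 116,676.77, so 116,677 packs.

116,677 packs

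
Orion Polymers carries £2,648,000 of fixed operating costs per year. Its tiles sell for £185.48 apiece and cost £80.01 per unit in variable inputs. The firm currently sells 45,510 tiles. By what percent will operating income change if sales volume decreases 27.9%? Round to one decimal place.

-62.2%

Total contribution margin = 45,510 × £105.47 = £4,799,939.70.
Subtracting fixed costs: EBIT = £4,799,939.70 − £2,648,000 = £2,151,939.70.
Degree of operating leverage = £4,799,939.70 / £2,151,939.70 = 2.2305.
So EBIT moves 2.2305 × (-27.9%) = -62.2%.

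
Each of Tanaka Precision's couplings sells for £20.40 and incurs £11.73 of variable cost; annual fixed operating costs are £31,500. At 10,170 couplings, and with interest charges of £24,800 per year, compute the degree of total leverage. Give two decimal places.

2.77

At 10,170 units, contribution = 10,170 × £8.67 = £88,173.90.
Subtracting fixed costs: EBIT = £88,173.90 − £31,500 = £56,673.90. Interest = £24,800.00, so EBIT − I = £31,873.90.
Degree of total leverage = total CM / (EBIT − interest) = £88,173.90 / £31,873.90 = 2.7663.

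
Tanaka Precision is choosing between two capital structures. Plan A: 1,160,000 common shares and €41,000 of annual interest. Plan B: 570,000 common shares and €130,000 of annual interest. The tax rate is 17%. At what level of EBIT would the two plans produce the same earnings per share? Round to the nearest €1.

€215,983

Set EPS_A = EPS_B: (EBIT − €41,000)(1 − 0.17) ÷ 1,160,000 = (EBIT − €130,000)(1 − 0.17) ÷ 570,000.
The (1 − t) factor cancels: (EBIT − 41,000) × 570,000 = (EBIT − 130,000) × 1,160,000.
EBIT × (1,160,000 − 570,000) = 130,000 × 1,160,000 − 41,000 × 570,000 = 127,430,000,000, so EBIT = 127,430,000,000 ÷ 590,000 = 215,983.05.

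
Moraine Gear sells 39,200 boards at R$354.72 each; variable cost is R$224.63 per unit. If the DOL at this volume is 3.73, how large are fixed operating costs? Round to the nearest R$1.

R$3,732,362

Contribution at this volume is 39,200 × R$130.09 = R$5,099,528.00.
DOL = contribution / EBIT, so EBIT = R$5,099,528.00 / 3.73 = R$1,367,165.68.
And FC = contribution − EBIT = R$5,099,528.00 − R$1,367,165.68 = R$3,732,362.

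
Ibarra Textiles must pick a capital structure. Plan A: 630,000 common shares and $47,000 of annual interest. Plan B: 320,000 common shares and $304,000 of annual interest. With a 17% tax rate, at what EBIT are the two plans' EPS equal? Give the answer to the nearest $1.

$569,290

At indifference, (EBIT − 47,000)(1 − t)/630,000 = (EBIT − 304,000)(1 − t)/320,000.
Cancelling (1 − t) and cross-multiplying: 320,000·(EBIT − 47,000) = 630,000·(EBIT − 304,000).
Solving, EBIT = (304,000·630,000 − 47,000·320,000) / (630,000 − 320,000) = 176,480,000,000 / 310,000 = 569,290.32.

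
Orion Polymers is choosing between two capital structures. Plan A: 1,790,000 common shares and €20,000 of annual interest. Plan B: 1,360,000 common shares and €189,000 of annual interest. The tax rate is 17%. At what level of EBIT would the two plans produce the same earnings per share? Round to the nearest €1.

€723,512

Set EPS_A = EPS_B: (EBIT − €20,000)(1 − 0.17) ÷ 1,790,000 = (EBIT − €189,000)(1 − 0.17) ÷ 1,360,000.
The (1 − t) factor cancels: (EBIT − 20,000) × 1,360,000 = (EBIT − 189,000) × 1,790,000.
Solving, EBIT = (189,000·1,790,000 − 20,000·1,360,000) / (1,790,000 − 1,360,000) = 311,110,000,000 / 430,000 = 723,511.63.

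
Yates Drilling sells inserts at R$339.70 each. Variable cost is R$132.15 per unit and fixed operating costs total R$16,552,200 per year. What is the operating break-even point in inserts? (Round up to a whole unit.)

Each unit contributes R$339.70 − R$132.15 = R$207.55.
Break-even Q = R$16,552,200 / R$207.55 = 79,750.42 → 79,751 inserts.

79,751 inserts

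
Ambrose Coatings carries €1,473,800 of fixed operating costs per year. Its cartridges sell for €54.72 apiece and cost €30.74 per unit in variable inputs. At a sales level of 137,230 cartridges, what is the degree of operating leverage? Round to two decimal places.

1.81

Contribution at this volume is 137,230 × €23.98 = €3,290,775.40.
EBIT = €3,290,775.40 − €1,473,800 = €1,816,975.40.
DOL = contribution ÷ EBIT = €3,290,775.40 ÷ €1,816,975.40 = 1.8111.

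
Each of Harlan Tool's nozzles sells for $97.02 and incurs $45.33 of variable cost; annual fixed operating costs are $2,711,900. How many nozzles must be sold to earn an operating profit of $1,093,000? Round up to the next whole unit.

73,610 nozzles

Contribution margin per unit = $97.02 − $45.33 = $51.69.
Units = (FC + target) / CM = ($2,711,900 + $1,093,000) / $51.69 = 73,609.98, so 73,610 nozzles.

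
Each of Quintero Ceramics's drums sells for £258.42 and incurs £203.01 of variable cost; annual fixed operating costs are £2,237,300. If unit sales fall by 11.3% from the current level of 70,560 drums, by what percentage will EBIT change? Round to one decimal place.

-26.4%

Total contribution margin = 70,560 × £55.41 = £3,909,729.60.
Operating income = contribution − fixed costs = £3,909,729.60 − £2,237,300 = £1,672,429.60.
Degree of operating leverage = £3,909,729.60 / £1,672,429.60 = 2.3378.
So EBIT moves 2.3378 × (-11.3%) = -26.4%.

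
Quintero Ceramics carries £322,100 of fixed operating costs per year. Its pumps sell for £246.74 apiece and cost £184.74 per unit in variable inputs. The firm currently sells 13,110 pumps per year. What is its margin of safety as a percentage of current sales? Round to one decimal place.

60.4%

Each unit contributes £246.74 − £184.74 = £62.00. Break-even units = £322,100 ÷ £62.00 = 5,195.16; break-even revenue = 5,195.16 × £246.74 = £1,281,854.10.
Actual sales revenue = 13,110 × £246.74 = £3,234,761.40.
Margin of safety = (£3,234,761.40 − £1,281,854.10) ÷ £3,234,761.40 = 60.4%.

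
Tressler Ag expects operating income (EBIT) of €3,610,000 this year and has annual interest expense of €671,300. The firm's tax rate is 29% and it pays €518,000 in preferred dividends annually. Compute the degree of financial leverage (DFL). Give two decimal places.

1.63

Interest = €671,300.00.
Pre-tax preferred-dividend burden = €518,000 ÷ (1 − 0.29) = €729,577.46.
DFL = EBIT ÷ [EBIT − I − D_p/(1−t)] = €3,610,000 ÷ [€3,610,000 − €671,300.00 − €729,577.46] = €3,610,000 ÷ €2,209,122.54 = 1.6341.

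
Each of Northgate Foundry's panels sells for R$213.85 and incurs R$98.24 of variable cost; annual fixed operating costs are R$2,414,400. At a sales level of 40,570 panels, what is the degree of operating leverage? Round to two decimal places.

Contribution at this volume is 40,570 × R$115.61 = R$4,690,297.70.
Subtracting fixed costs: EBIT = R$4,690,297.70 − R$2,414,400 = R$2,275,897.70.
Degree of operating leverage = R$4,690,297.70 / R$2,275,897.70 = 2.0609.

2.06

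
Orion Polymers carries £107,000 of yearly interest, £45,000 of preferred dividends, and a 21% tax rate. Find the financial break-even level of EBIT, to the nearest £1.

Grossing the preferred dividend up to pre-tax terms: £45,000 / (1 − 0.21) = £56,962.03.
EPS = 0 when EBIT covers interest plus the pre-tax preferred burden: £107,000 + £56,962.03 = £163,962.03.

£163,962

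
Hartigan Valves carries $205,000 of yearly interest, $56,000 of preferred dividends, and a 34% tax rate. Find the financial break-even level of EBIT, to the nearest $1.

$289,848

Grossing the preferred dividend up to pre-tax terms: $56,000 / (1 − 0.34) = $84,848.48.
EPS = 0 when EBIT covers interest plus the pre-tax preferred burden: $205,000 + $84,848.48 = $289,848.48.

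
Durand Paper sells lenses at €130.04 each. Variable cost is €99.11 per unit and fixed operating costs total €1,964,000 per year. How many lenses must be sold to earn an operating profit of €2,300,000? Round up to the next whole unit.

Contribution margin per unit = €130.04 − €99.11 = €30.93.
Units = (FC + target) / CM = (€1,964,000 + €2,300,000) / €30.93 = 137,859.68, so 137,860 lenses.

137,860 lenses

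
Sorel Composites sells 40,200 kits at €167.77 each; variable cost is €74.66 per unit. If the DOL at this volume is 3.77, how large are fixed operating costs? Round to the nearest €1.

€2,750,178

Contribution at this volume is 40,200 × €93.11 = €3,743,022.00.
DOL = contribution / EBIT, so EBIT = €3,743,022.00 / 3.77 = €992,844.03.
And FC = contribution − EBIT = €3,743,022.00 − €992,844.03 = €2,750,178.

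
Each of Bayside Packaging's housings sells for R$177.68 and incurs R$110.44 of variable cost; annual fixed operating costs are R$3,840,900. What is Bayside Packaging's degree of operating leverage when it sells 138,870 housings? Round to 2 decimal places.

At 138,870 units, contribution = 138,870 × R$67.24 = R$9,337,618.80.
EBIT = R$9,337,618.80 − R$3,840,900 = R$5,496,718.80.
DOL = contribution ÷ EBIT = R$9,337,618.80 ÷ R$5,496,718.80 = 1.6988.

1.70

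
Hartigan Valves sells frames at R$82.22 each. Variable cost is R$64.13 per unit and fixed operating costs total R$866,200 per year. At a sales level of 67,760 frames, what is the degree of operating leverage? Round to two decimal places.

3.41

Total contribution margin = 67,760 × R$18.09 = R$1,225,778.40.
EBIT = R$1,225,778.40 − R$866,200 = R$359,578.40.
So DOL = total CM / EBIT = R$1,225,778.40 / R$359,578.40 = 3.4089.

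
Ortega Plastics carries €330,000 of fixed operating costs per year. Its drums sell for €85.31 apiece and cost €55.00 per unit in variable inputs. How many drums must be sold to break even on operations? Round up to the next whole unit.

10,888 drums

Contribution margin per unit = €85.31 − €55.00 = €30.31.
Break-even volume = fixed costs ÷ CM per unit = €330,000 ÷ €30.31 = 10,887.50, so 10,888 drums.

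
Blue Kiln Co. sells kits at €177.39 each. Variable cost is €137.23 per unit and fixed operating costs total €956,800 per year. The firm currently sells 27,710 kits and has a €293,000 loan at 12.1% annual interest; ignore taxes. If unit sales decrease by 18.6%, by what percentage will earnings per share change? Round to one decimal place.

Total contribution margin = 27,710 × €40.16 = €1,112,833.60.
Subtracting fixed costs: EBIT = €1,112,833.60 − €956,800 = €156,033.60.
After interest of €35,453.00, pre-tax earnings = €120,580.60.
DCL = total CM / (EBIT − I) = €1,112,833.60 / €120,580.60 = 9.2290.
EPS therefore changes by 9.2290 × (-18.6%) = -171.7%.

-171.7%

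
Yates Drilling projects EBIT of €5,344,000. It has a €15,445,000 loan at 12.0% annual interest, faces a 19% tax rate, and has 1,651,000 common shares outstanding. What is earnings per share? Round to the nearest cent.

Interest = €1,853,400.00, so EBT = €5,344,000 − €1,853,400.00 = €3,490,600.00.
After tax at 19%: net income = €3,490,600.00 × 0.81 = €2,827,386.00.
Per share: €2,827,386.00 / 1,651,000 shares = €1.71.

€1.71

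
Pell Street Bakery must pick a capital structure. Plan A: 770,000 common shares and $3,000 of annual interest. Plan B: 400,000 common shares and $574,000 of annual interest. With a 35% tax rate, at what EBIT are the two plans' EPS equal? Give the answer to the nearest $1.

$1,191,297

Set EPS_A = EPS_B: (EBIT − $3,000)(1 − 0.35) ÷ 770,000 = (EBIT − $574,000)(1 − 0.35) ÷ 400,000.
Cancelling (1 − t) and cross-multiplying: 400,000·(EBIT − 3,000) = 770,000·(EBIT − 574,000).
EBIT × (770,000 − 400,000) = 574,000 × 770,000 − 3,000 × 400,000 = 440,780,000,000, so EBIT = 440,780,000,000 ÷ 370,000 = 1,191,297.30.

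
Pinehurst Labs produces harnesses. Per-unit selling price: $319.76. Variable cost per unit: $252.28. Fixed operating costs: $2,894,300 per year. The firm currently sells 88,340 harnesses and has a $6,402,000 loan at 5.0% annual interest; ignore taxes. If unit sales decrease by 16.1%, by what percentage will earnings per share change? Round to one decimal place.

-34.9%

Contribution at this volume is 88,340 × $67.48 = $5,961,183.20.
Subtracting fixed costs: EBIT = $5,961,183.20 − $2,894,300 = $3,066,883.20.
Interest = $320,100.00, so EBIT − I = $2,746,783.20.
Degree of combined leverage = contribution ÷ (EBIT − I) = $5,961,183.20 ÷ $2,746,783.20 = 2.1702.
EPS therefore changes by 2.1702 × (-16.1%) = -34.9%.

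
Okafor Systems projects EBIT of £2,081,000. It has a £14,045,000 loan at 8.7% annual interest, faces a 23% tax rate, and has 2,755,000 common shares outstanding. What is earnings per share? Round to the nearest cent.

Interest = £1,221,915.00, so EBT = £2,081,000 − £1,221,915.00 = £859,085.00.
Net income = £859,085.00 × (1 − 0.23) = £661,495.45.
EPS = £661,495.45 ÷ 2,755,000 = £0.24.

£0.24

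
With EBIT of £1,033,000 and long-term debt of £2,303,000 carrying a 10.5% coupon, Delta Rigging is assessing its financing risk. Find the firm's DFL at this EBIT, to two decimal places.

Annual interest charges come to £241,815.00.
DFL = EBIT ÷ (EBIT − I) = £1,033,000 ÷ (£1,033,000 − £241,815.00) = £1,033,000 ÷ £791,185.00 = 1.3056.

1.31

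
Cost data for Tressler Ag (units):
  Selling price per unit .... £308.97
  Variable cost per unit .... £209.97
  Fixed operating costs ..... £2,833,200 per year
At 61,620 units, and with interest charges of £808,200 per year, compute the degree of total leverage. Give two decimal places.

At 61,620 units, contribution = 61,620 × £99.00 = £6,100,380.00.
Operating income = contribution − fixed costs = £6,100,380.00 − £2,833,200 = £3,267,180.00. Interest = £808,200.00, so EBIT − I = £2,458,980.00.
Degree of total leverage = total CM / (EBIT − interest) = £6,100,380.00 / £2,458,980.00 = 2.4809.

2.48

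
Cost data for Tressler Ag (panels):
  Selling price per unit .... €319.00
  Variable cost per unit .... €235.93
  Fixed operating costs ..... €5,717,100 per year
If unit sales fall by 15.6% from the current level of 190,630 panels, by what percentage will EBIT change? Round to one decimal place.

-24.4%

Total contribution margin = 190,630 × €83.07 = €15,835,634.10.
Subtracting fixed costs: EBIT = €15,835,634.10 − €5,717,100 = €10,118,534.10.
DOL = contribution ÷ EBIT = €15,835,634.10 ÷ €10,118,534.10 = 1.5650.
So EBIT moves 1.5650 × (-15.6%) = -24.4%.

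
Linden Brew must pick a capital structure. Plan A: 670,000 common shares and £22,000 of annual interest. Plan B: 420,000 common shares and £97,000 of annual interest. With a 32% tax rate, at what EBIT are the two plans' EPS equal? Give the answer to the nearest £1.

£223,000

At indifference, (EBIT − 22,000)(1 − t)/670,000 = (EBIT − 97,000)(1 − t)/420,000.
The (1 − t) factor cancels: (EBIT − 22,000) × 420,000 = (EBIT − 97,000) × 670,000.
EBIT × (670,000 − 420,000) = 97,000 × 670,000 − 22,000 × 420,000 = 55,750,000,000, so EBIT = 55,750,000,000 ÷ 250,000 = 223,000.00.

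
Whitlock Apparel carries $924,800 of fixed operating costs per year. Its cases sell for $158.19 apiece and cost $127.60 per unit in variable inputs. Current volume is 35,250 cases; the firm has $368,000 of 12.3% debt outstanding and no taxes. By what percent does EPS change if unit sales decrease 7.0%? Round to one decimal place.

Total contribution margin = 35,250 × $30.59 = $1,078,297.50.
Operating income = contribution − fixed costs = $1,078,297.50 − $924,800 = $153,497.50.
After interest of $45,264.00, pre-tax earnings = $108,233.50.
DCL = total CM / (EBIT − I) = $1,078,297.50 / $108,233.50 = 9.9627.
%ΔEPS = DCL × %ΔSales = 9.9627 × -7.0% = -69.7%.

-69.7%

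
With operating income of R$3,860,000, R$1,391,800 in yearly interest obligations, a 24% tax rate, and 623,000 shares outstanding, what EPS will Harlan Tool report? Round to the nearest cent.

R$3.01

Interest = R$1,391,800.00, so EBT = R$3,860,000 − R$1,391,800.00 = R$2,468,200.00.
Net income = R$2,468,200.00 × (1 − 0.24) = R$1,875,832.00.
EPS = R$1,875,832.00 ÷ 623,000 = R$3.01.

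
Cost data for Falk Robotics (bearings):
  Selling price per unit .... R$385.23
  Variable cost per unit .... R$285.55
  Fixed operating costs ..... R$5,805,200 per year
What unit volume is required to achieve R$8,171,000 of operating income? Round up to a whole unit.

140,211 bearings

Contribution margin per unit = R$385.23 − R$285.55 = R$99.68.
Need Q such that Q × R$99.68 − R$5,805,200 = R$8,171,000, i.e. Q = R$13,976,200 / R$99.68 = 140,210.67 → 140,211.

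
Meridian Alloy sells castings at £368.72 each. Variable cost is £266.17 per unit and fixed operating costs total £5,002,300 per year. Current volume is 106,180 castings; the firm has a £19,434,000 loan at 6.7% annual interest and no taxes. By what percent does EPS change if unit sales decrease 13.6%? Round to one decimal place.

-32.3%

Contribution at this volume is 106,180 × £102.55 = £10,888,759.00.
Subtracting fixed costs: EBIT = £10,888,759.00 − £5,002,300 = £5,886,459.00.
After interest of £1,302,078.00, pre-tax earnings = £4,584,381.00.
DCL = total CM / (EBIT − I) = £10,888,759.00 / £4,584,381.00 = 2.3752.
EPS therefore changes by 2.3752 × (-13.6%) = -32.3%.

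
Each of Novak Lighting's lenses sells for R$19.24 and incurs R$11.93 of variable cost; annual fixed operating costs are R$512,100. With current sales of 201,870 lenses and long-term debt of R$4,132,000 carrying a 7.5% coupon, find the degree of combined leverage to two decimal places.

2.26

At 201,870 units, contribution = 201,870 × R$7.31 = R$1,475,669.70.
EBIT = R$1,475,669.70 − R$512,100 = R$963,569.70. Interest = R$309,900.00.
DOL = R$1,475,669.70 ÷ R$963,569.70 = 1.5315; DFL = R$963,569.70 ÷ R$653,669.70 = 1.4741.
Combined leverage = 1.5315 × 1.4741 = 2.2576.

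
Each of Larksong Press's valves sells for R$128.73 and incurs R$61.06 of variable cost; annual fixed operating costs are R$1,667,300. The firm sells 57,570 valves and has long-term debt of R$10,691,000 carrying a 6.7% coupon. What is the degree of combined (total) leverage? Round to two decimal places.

2.58

Total contribution margin = 57,570 × R$67.67 = R$3,895,761.90.
Operating income = contribution − fixed costs = R$3,895,761.90 − R$1,667,300 = R$2,228,461.90. Interest = R$716,297.00, so EBIT − I = R$1,512,164.90.
DCL = contribution ÷ (EBIT − I) = R$3,895,761.90 ÷ R$1,512,164.90 = 2.5763.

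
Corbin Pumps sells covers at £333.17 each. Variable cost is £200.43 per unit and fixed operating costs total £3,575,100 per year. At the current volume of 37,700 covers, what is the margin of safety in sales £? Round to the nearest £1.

Unit CM = price − variable cost = £333.17 − £200.43 = £132.74. Break-even units = £3,575,100 ÷ £132.74 = 26,933.10; break-even revenue = 26,933.10 × £333.17 = £8,973,301.70.
Actual sales revenue = 37,700 × £333.17 = £12,560,509.00.
Margin of safety = £12,560,509.00 − £8,973,301.70 = £3,587,207.

£3,587,207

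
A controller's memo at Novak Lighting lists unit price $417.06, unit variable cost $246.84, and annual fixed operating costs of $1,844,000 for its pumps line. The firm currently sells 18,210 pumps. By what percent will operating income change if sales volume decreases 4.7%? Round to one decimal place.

At 18,210 units, contribution = 18,210 × $170.22 = $3,099,706.20.
EBIT = $3,099,706.20 − $1,844,000 = $1,255,706.20.
Degree of operating leverage = $3,099,706.20 / $1,255,706.20 = 2.4685.
%ΔEBIT = DOL × %ΔSales = 2.4685 × -4.7% = -11.6%.

-11.6%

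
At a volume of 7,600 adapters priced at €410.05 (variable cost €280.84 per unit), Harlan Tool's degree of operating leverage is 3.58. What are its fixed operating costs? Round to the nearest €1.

€707,695

Contribution at this volume is 7,600 × €129.21 = €981,996.00.
DOL = contribution / EBIT, so EBIT = €981,996.00 / 3.58 = €274,300.56.
Fixed costs = CM − EBIT = €981,996.00 − €274,300.56 = €707,695.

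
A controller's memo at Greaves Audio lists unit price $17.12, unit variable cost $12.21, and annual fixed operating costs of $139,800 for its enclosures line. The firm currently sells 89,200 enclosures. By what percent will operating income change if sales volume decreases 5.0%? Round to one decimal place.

At 89,200 units, contribution = 89,200 × $4.91 = $437,972.00.
EBIT = $437,972.00 − $139,800 = $298,172.00.
DOL = contribution ÷ EBIT = $437,972.00 ÷ $298,172.00 = 1.4689.
Operating income changes by 1.4689 × -5.0% = -7.3%.

-7.3%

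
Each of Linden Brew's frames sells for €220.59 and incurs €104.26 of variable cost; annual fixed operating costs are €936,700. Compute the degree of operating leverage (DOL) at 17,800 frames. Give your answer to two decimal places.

1.83

Total contribution margin = 17,800 × €116.33 = €2,070,674.00.
Operating income = contribution − fixed costs = €2,070,674.00 − €936,700 = €1,133,974.00.
Degree of operating leverage = €2,070,674.00 / €1,133,974.00 = 1.8260.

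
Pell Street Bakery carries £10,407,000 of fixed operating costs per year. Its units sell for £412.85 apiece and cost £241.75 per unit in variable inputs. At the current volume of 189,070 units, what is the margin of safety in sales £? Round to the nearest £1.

Each unit contributes £412.85 − £241.75 = £171.10. Break-even units = £10,407,000 ÷ £171.10 = 60,824.08; break-even revenue = 60,824.08 × £412.85 = £25,111,221.22.
Current sales = 189,070 × £412.85 = £78,057,549.50.
Margin of safety = £78,057,549.50 − £25,111,221.22 = £52,946,328.

£52,946,328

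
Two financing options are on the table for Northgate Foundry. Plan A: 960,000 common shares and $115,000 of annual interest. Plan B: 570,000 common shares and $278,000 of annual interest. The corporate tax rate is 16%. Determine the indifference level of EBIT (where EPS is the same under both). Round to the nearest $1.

At indifference, (EBIT − 115,000)(1 − t)/960,000 = (EBIT − 278,000)(1 − t)/570,000.
The (1 − t) factor cancels: (EBIT − 115,000) × 570,000 = (EBIT − 278,000) × 960,000.
EBIT × (960,000 − 570,000) = 278,000 × 960,000 − 115,000 × 570,000 = 201,330,000,000, so EBIT = 201,330,000,000 ÷ 390,000 = 516,230.77.

$516,231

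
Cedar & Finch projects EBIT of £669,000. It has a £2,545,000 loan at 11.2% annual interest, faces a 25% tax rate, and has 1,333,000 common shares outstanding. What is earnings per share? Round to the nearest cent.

Pre-tax income = £669,000 − £285,040.00 = £383,960.00.
After tax at 25%: net income = £383,960.00 × 0.75 = £287,970.00.
Per share: £287,970.00 / 1,333,000 shares = £0.22.

£0.22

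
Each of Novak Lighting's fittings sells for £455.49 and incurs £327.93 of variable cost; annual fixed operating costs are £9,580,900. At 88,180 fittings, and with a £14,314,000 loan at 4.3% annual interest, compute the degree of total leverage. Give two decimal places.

10.69

Contribution at this volume is 88,180 × £127.56 = £11,248,240.80.
EBIT = £11,248,240.80 − £9,580,900 = £1,667,340.80. Interest = £615,502.00, so EBIT − I = £1,051,838.80.
Degree of total leverage = total CM / (EBIT − interest) = £11,248,240.80 / £1,051,838.80 = 10.6939.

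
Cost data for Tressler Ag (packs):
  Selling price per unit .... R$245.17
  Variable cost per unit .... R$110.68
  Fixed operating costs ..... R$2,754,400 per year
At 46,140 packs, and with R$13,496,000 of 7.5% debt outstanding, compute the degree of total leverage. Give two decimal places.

2.54

Contribution at this volume is 46,140 × R$134.49 = R$6,205,368.60.
EBIT = R$6,205,368.60 − R$2,754,400 = R$3,450,968.60. Interest = R$1,012,200.00.
DOL = R$6,205,368.60 ÷ R$3,450,968.60 = 1.7982; DFL = R$3,450,968.60 ÷ R$2,438,768.60 = 1.4150.
Combined leverage = 1.7982 × 1.4150 = 2.5445.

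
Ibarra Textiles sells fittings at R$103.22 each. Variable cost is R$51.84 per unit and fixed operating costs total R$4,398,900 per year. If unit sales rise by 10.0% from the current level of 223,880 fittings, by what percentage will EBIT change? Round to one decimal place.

Contribution at this volume is 223,880 × R$51.38 = R$11,502,954.40.
Operating income = contribution − fixed costs = R$11,502,954.40 − R$4,398,900 = R$7,104,054.40.
So DOL = total CM / EBIT = R$11,502,954.40 / R$7,104,054.40 = 1.6192.
Operating income changes by 1.6192 × +10.0% = +16.2%.

+16.2%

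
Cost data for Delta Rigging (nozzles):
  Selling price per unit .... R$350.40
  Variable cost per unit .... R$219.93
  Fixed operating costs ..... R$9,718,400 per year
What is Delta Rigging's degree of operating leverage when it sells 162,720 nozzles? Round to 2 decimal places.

1.84

At 162,720 units, contribution = 162,720 × R$130.47 = R$21,230,078.40.
Operating income = contribution − fixed costs = R$21,230,078.40 − R$9,718,400 = R$11,511,678.40.
So DOL = total CM / EBIT = R$21,230,078.40 / R$11,511,678.40 = 1.8442.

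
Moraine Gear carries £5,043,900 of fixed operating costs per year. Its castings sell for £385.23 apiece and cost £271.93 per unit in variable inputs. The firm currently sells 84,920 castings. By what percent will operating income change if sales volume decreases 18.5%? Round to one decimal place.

-38.9%

At 84,920 units, contribution = 84,920 × £113.30 = £9,621,436.00.
Subtracting fixed costs: EBIT = £9,621,436.00 − £5,043,900 = £4,577,536.00.
So DOL = total CM / EBIT = £9,621,436.00 / £4,577,536.00 = 2.1019.
Operating income changes by 2.1019 × -18.5% = -38.9%.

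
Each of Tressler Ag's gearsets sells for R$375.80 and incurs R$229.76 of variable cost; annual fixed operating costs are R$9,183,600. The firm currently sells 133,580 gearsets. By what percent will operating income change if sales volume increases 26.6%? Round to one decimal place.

+50.3%

Contribution at this volume is 133,580 × R$146.04 = R$19,508,023.20.
Operating income = contribution − fixed costs = R$19,508,023.20 − R$9,183,600 = R$10,324,423.20.
So DOL = total CM / EBIT = R$19,508,023.20 / R$10,324,423.20 = 1.8895.
Operating income changes by 1.8895 × +26.6% = +50.3%.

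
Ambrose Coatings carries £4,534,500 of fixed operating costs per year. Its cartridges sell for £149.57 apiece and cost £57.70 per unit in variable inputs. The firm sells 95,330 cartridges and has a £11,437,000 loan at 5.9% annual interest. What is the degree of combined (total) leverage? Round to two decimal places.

2.47

Contribution at this volume is 95,330 × £91.87 = £8,757,967.10.
Operating income = contribution − fixed costs = £8,757,967.10 − £4,534,500 = £4,223,467.10. Interest = £674,783.00, so EBIT − I = £3,548,684.10.
Degree of total leverage = total CM / (EBIT − interest) = £8,757,967.10 / £3,548,684.10 = 2.4679.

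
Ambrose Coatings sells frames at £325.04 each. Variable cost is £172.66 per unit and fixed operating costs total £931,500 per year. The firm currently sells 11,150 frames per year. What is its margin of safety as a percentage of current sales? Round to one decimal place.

Unit CM = price − variable cost = £325.04 − £172.66 = £152.38. Break-even units = £931,500 ÷ £152.38 = 6,113.01; break-even revenue = 6,113.01 × £325.04 = £1,986,971.78.
Current sales = 11,150 × £325.04 = £3,624,196.00.
Margin of safety = (£3,624,196.00 − £1,986,971.78) ÷ £3,624,196.00 = 45.2%.

45.2%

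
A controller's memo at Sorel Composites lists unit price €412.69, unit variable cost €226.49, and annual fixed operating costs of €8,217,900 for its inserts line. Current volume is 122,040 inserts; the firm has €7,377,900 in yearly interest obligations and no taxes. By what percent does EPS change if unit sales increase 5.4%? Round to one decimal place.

Total contribution margin = 122,040 × €186.20 = €22,723,848.00.
Subtracting fixed costs: EBIT = €22,723,848.00 − €8,217,900 = €14,505,948.00.
After interest of €7,377,900.00, pre-tax earnings = €7,128,048.00.
DCL = total CM / (EBIT − I) = €22,723,848.00 / €7,128,048.00 = 3.1879.
EPS therefore changes by 3.1879 × (+5.4%) = +17.2%.

+17.2%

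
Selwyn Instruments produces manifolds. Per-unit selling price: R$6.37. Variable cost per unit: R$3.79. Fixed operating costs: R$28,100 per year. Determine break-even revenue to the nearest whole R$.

R$69,379

Contribution margin per unit = R$6.37 − R$3.79 = R$2.58, a CM ratio of R$2.58 ÷ R$6.37 = 0.4050.
Break-even sales = FC ÷ CM ratio = R$28,100 × R$6.37 / R$2.58 = R$69,379.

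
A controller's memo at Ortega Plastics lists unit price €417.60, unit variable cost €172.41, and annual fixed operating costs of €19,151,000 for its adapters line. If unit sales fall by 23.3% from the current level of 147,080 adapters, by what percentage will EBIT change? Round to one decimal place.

At 147,080 units, contribution = 147,080 × €245.19 = €36,062,545.20.
EBIT = €36,062,545.20 − €19,151,000 = €16,911,545.20.
So DOL = total CM / EBIT = €36,062,545.20 / €16,911,545.20 = 2.1324.
%ΔEBIT = DOL × %ΔSales = 2.1324 × -23.3% = -49.7%.

-49.7%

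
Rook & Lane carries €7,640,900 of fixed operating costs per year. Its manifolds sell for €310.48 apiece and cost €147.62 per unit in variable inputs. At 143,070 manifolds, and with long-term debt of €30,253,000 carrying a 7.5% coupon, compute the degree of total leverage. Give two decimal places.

1.74

At 143,070 units, contribution = 143,070 × €162.86 = €23,300,380.20.
Operating income = contribution − fixed costs = €23,300,380.20 − €7,640,900 = €15,659,480.20. Interest = €2,268,975.00.
DOL = €23,300,380.20 ÷ €15,659,480.20 = 1.4879; DFL = €15,659,480.20 ÷ €13,390,505.20 = 1.1694.
DCL = DOL × DFL = 1.4879 × 1.1694 = 1.7400.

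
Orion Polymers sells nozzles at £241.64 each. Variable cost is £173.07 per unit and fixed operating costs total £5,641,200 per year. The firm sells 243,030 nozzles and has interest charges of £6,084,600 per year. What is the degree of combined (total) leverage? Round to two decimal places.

Total contribution margin = 243,030 × £68.57 = £16,664,567.10.
EBIT = £16,664,567.10 − £5,641,200 = £11,023,367.10. Interest = £6,084,600.00.
DOL = £16,664,567.10 ÷ £11,023,367.10 = 1.5117; DFL = £11,023,367.10 ÷ £4,938,767.10 = 2.2320.
Combined leverage = 1.5117 × 2.2320 = 3.3741.

3.37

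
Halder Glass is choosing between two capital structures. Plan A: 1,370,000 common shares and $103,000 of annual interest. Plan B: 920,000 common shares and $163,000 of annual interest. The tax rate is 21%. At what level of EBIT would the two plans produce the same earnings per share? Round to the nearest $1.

Set EPS_A = EPS_B: (EBIT − $103,000)(1 − 0.21) ÷ 1,370,000 = (EBIT − $163,000)(1 − 0.21) ÷ 920,000.
The (1 − t) factor cancels: (EBIT − 103,000) × 920,000 = (EBIT − 163,000) × 1,370,000.
Solving, EBIT = (163,000·1,370,000 − 103,000·920,000) / (1,370,000 − 920,000) = 128,550,000,000 / 450,000 = 285,666.67.

$285,667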